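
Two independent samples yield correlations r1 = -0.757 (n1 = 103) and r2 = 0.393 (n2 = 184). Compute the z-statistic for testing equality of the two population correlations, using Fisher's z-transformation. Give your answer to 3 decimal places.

Fisher z-transforms: z1 = atanh(-0.757) = -0.989151, z2 = atanh(0.393) = 0.415343; difference d = -1.404494
Var(d) = 1/100 + 1/181 = 0.0100000 + 0.0055249 = 0.0155249
z = d/√Var(d) = -1.404494 / √0.0155249 = -1.404494 / 0.124599 = -11.272

-11.272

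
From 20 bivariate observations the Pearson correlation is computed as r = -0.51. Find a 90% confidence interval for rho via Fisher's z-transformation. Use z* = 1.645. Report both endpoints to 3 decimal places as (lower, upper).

Fisher z: z_r = atanh(r) = ½·ln((1+(-0.51))/(1−(-0.51))) = -0.562730
SE(z) = 1/√(n−3) = 1/√17 = 0.242536
90% ⇒ z* = 1.645; margin = 1.645·0.242536 = 0.398972
CI on z-scale: (-0.961702, -0.163758)
Back-transform: tanh(-0.961702) = -0.745035, tanh(-0.163758) = -0.162310

(-0.745, -0.162)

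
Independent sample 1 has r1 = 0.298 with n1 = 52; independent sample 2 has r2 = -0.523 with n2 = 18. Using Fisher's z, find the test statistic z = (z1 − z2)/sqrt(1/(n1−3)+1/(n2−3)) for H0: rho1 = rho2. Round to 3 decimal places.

Fisher z-transforms: z1 = atanh(0.298) = 0.307323, z2 = atanh(-0.523) = -0.580460; difference d = 0.887783
Var(d) = 1/49 + 1/15 = 0.0204082 + 0.0666667 = 0.0870749
z = d/√Var(d) = 0.887783 / √0.0870749 = 0.887783 / 0.295085 = 3.009

3.009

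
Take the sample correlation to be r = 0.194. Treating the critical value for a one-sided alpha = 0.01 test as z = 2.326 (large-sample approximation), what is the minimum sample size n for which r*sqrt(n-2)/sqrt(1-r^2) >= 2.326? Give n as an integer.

r√(n−2)/√(1−r²) ≥ 2.326  ⇔  n−2 ≥ (2.326)²·(1−r²)/r²
(1−r²)/r² = (1−0.037636)/0.037636 = 25.5703
n ≥ 2 + 5.410276·25.5703 = 2 + 138.3424 = 140.3424
⌈140.3424⌉ = 141

141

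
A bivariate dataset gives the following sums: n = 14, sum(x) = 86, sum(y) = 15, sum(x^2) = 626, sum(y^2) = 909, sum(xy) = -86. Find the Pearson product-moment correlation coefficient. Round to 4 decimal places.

Numerator: nΣxy − (Σx)(Σy) = 14·(-86) − (86)(15) = -2494
Denominator: √[(nΣx²−(Σx)²)(nΣy²−(Σy)²)]
  nΣx²−(Σx)² = 14·626 − 7396 = 1368;  nΣy²−(Σy)² = 14·909 − 225 = 12501
  √(1368·12501) = √17101368 = 4135.3800
r = -2494 / 4135.3800 = -0.6031

-0.6031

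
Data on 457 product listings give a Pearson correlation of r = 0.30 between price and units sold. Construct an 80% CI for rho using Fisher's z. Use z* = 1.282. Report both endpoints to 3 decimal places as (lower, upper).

(0.244, 0.354)

Fisher z: z_r = atanh(r) = ½·ln((1+0.30)/(1−0.30)) = 0.309520
SE(z) = 1/√(n−3) = 1/√454 = 0.046932
80% ⇒ z* = 1.282; margin = 1.282·0.046932 = 0.060167
CI on z-scale: (0.249353, 0.369687)
Back-transform: tanh(0.249353) = 0.244310, tanh(0.369687) = 0.353718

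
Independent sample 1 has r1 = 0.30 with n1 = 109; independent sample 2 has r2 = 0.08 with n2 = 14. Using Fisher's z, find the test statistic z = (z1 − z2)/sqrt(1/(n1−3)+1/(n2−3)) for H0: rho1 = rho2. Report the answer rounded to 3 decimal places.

0.724

z1 = atanh(0.30) = 0.309520,  z2 = atanh(0.08) = 0.080171
SE = √(1/(n1−3) + 1/(n2−3)) = √(1/106 + 1/11) = √(0.0094340 + 0.0909091) = √0.1003431 = 0.316770
z = (z1 − z2)/SE = (0.309520 − 0.080171) / 0.316770 = 0.229349 / 0.316770 = 0.724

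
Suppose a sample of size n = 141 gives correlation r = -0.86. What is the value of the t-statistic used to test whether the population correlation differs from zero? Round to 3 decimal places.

1 − r² = 1 − 0.7396 = 0.2604;  √(1−r²) = 0.510294
√(n−2) = √139 = 11.789826
t = r·√(n−2)/√(1−r²) = -0.86 · 11.789826 / 0.510294 = -19.869

-19.869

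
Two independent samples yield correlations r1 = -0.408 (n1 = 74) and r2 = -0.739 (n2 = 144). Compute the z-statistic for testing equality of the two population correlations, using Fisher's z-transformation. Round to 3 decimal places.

z1 = atanh(-0.408) = -0.433209,  z2 = atanh(-0.739) = -0.948273
SE = √(1/(n1−3) + 1/(n2−3)) = √(1/71 + 1/141) = √(0.0140845 + 0.0070922) = √0.0211767 = 0.145522
z = (z1 − z2)/SE = (-0.433209 − (-0.948273)) / 0.145522 = 0.515064 / 0.145522 = 3.539

3.539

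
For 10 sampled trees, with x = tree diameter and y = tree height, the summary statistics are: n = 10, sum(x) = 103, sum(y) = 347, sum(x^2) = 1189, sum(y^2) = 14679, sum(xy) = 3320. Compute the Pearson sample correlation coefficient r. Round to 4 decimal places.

Numerator: nΣxy − (Σx)(Σy) = 10·3320 − (103)(347) = -2541
Denominator: √[(nΣx²−(Σx)²)(nΣy²−(Σy)²)]
  nΣx²−(Σx)² = 10·1189 − 10609 = 1281;  nΣy²−(Σy)² = 10·14679 − 120409 = 26381
  √(1281·26381) = √33794061 = 5813.2659
r = -2541 / 5813.2659 = -0.4371

-0.4371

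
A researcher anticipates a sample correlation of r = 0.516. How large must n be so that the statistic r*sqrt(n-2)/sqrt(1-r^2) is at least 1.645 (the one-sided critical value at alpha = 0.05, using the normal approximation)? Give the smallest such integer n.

10

r√(n−2)/√(1−r²) ≥ 1.645  ⇔  n−2 ≥ (1.645)²·(1−r²)/r²
(1−r²)/r² = (1−0.266256)/0.266256 = 2.7558
n ≥ 2 + 2.706025·2.7558 = 2 + 7.4573 = 9.4573
⌈9.4573⌉ = 10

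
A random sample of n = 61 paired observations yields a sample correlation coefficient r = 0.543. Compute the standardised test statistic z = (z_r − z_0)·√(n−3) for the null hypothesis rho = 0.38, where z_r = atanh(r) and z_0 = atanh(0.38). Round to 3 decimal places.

Fisher z: atanh(0.543) = 0.608400, atanh(0.38) = 0.400060
z = (z_r − z_0)·√(n−3) = (0.608400 − 0.400060)·√58 = 0.208340 · 7.615773 = 1.587

1.587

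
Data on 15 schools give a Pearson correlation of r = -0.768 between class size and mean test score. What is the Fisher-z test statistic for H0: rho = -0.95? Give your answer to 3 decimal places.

2.828

Fisher z: atanh(-0.768) = -1.015433, atanh(-0.95) = -1.831781
z = (z_r − z_0)·√(n−3) = (-1.015433 − (-1.831781))·√12 = 0.816348 · 3.464102 = 2.828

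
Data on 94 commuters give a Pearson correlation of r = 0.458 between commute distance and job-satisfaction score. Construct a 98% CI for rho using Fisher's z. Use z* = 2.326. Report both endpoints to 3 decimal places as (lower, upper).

z_r = atanh(0.458) = 0.494777;  SE = 1/√(n−3) = 1/√91 = 0.104828
z-limits: 0.494777 ± 2.326·0.104828 = 0.494777 ± 0.243830 = [0.250947, 0.738607]
ρ-limits: (tanh 0.250947, tanh 0.738607) = (0.246, 0.628)

(0.246, 0.628)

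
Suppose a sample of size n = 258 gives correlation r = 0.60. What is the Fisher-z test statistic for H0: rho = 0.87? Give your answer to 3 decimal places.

Fisher z: atanh(0.60) = 0.693147, atanh(0.87) = 1.333080
z = (z_r − z_0)·√(n−3) = (0.693147 − 1.333080)·√255 = -0.639933 · 15.968719 = -10.219

-10.219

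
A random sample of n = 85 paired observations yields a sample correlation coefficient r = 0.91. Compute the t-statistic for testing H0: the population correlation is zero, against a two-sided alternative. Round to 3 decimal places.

19.996

t = r·√(n−2) / √(1−r²) with r = 0.91, n = 85
  = 0.91·√83 / √(1 − 0.8281)
  = 0.91·9.110434 / 0.414608
  = 8.290495 / 0.414608 = 19.996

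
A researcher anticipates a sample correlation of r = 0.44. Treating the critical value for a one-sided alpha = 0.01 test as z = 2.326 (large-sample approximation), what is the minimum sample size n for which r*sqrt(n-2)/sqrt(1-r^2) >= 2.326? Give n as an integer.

r√(n−2)/√(1−r²) ≥ 2.326  ⇔  n−2 ≥ (2.326)²·(1−r²)/r²
(1−r²)/r² = (1−0.1936)/0.1936 = 4.1653
n ≥ 2 + 5.410276·4.1653 = 2 + 22.5354 = 24.5354
⌈24.5354⌉ = 25

25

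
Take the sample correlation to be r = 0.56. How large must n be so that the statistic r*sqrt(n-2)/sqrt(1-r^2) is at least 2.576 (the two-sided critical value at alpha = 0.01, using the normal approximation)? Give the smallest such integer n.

17

r√(n−2)/√(1−r²) ≥ 2.576  ⇔  n−2 ≥ (2.576)²·(1−r²)/r²
(1−r²)/r² = (1−0.3136)/0.3136 = 2.1888
n ≥ 2 + 6.635776·2.1888 = 2 + 14.5244 = 16.5244
⌈16.5244⌉ = 17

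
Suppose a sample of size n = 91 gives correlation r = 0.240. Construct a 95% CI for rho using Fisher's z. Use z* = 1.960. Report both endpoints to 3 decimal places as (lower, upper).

(0.036, 0.425)

z_r = atanh(0.240) = 0.244774;  SE = 1/√(n−3) = 1/√88 = 0.106600
z-limits: 0.244774 ± 1.960·0.106600 = 0.244774 ± 0.208936 = [0.035838, 0.453710]
ρ-limits: (tanh 0.035838, tanh 0.453710) = (0.036, 0.425)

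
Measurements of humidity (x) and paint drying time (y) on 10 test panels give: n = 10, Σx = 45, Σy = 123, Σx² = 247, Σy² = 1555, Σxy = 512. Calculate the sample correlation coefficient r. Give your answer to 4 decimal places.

-0.9588

S_xy = nΣxy − ΣxΣy = 10·512 − 45·123 = 5120 − 5535 = -415
S_xx = nΣx² − (Σx)² = 10·247 − 45² = 2470 − 2025 = 445
S_yy = nΣy² − (Σy)² = 10·1555 − 123² = 15550 − 15129 = 421
r = S_xy / √(S_xx·S_yy) = -415 / √(445·421) = -415 / √187345 = -415 / 432.8337 = -0.9588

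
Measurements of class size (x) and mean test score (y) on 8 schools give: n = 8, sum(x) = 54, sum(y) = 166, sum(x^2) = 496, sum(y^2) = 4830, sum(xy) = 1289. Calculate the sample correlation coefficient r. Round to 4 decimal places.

Numerator: nΣxy − (Σx)(Σy) = 8·1289 − (54)(166) = 1348
Denominator: √[(nΣx²−(Σx)²)(nΣy²−(Σy)²)]
  nΣx²−(Σx)² = 8·496 − 2916 = 1052;  nΣy²−(Σy)² = 8·4830 − 27556 = 11084
  √(1052·11084) = √11660368 = 3414.7281
r = 1348 / 3414.7281 = 0.3948

0.3948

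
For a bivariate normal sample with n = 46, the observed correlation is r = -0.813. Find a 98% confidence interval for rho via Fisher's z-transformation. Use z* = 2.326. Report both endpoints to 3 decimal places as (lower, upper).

(-0.903, -0.653)

z_r = atanh(-0.813) = -1.135815;  SE = 1/√(n−3) = 1/√43 = 0.152499
z-limits: -1.135815 ± 2.326·0.152499 = -1.135815 ± 0.354713 = [-1.490528, -0.781102]
ρ-limits: (tanh -1.490528, tanh -0.781102) = (-0.903, -0.653)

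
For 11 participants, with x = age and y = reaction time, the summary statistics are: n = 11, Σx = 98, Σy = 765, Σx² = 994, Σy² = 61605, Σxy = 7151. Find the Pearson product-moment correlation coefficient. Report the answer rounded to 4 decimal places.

0.3329

Numerator: nΣxy − (Σx)(Σy) = 11·7151 − (98)(765) = 3691
Denominator: √[(nΣx²−(Σx)²)(nΣy²−(Σy)²)]
  nΣx²−(Σx)² = 11·994 − 9604 = 1330;  nΣy²−(Σy)² = 11·61605 − 585225 = 92430
  √(1330·92430) = √122931900 = 11087.4659
r = 3691 / 11087.4659 = 0.3329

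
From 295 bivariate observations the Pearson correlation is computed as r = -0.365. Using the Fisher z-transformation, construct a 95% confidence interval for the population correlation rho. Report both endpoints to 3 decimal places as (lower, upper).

(-0.460, -0.262)

Fisher z: z_r = atanh(r) = ½·ln((1+(-0.365))/(1−(-0.365))) = -0.382642
SE(z) = 1/√(n−3) = 1/√292 = 0.058521
95% ⇒ z* = 1.960; margin = 1.960·0.058521 = 0.114701
CI on z-scale: (-0.497343, -0.267941)
Back-transform: tanh(-0.497343) = -0.460025, tanh(-0.267941) = -0.261708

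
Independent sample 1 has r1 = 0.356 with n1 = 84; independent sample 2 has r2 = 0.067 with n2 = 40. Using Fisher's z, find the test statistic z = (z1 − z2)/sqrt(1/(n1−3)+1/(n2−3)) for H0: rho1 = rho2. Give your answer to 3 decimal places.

Fisher z-transforms: z1 = atanh(0.356) = 0.372298, z2 = atanh(0.067) = 0.067101; difference d = 0.305197
Var(d) = 1/81 + 1/37 = 0.0123457 + 0.0270270 = 0.0393727
z = d/√Var(d) = 0.305197 / √0.0393727 = 0.305197 / 0.198426 = 1.538

1.538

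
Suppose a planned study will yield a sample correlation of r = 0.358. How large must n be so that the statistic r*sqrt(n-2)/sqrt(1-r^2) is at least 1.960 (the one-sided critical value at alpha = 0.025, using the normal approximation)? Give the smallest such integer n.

r√(n−2)/√(1−r²) ≥ 1.960  ⇔  n−2 ≥ (1.960)²·(1−r²)/r²
(1−r²)/r² = (1−0.128164)/0.128164 = 6.8025
n ≥ 2 + 3.8416·6.8025 = 2 + 26.1325 = 28.1325
⌈28.1325⌉ = 29

29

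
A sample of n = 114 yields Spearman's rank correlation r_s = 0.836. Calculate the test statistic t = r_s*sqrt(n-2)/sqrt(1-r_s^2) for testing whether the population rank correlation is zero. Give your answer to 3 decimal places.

t = r_s·√(n−2) / √(1−r_s²) with r_s = 0.836, n = 114
  = 0.836·√112 / √(1 − 0.698896)
  = 0.836·10.583005 / 0.548729
  = 8.847392 / 0.548729 = 16.123

16.123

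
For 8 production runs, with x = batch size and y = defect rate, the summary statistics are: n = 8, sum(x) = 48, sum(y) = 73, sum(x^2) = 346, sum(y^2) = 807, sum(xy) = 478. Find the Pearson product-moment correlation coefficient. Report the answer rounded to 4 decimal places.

S_xy = nΣxy − ΣxΣy = 8·478 − 48·73 = 3824 − 3504 = 320
S_xx = nΣx² − (Σx)² = 8·346 − 48² = 2768 − 2304 = 464
S_yy = nΣy² − (Σy)² = 8·807 − 73² = 6456 − 5329 = 1127
r = S_xy / √(S_xx·S_yy) = 320 / √(464·1127) = 320 / √522928 = 320 / 723.1376 = 0.4425

0.4425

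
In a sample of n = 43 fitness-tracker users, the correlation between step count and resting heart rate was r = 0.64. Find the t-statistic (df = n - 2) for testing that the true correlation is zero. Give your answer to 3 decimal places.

5.333

t = r·√(n−2) / √(1−r²) with r = 0.64, n = 43
  = 0.64·√41 / √(1 − 0.4096)
  = 0.64·6.403124 / 0.768375
  = 4.097999 / 0.768375 = 5.333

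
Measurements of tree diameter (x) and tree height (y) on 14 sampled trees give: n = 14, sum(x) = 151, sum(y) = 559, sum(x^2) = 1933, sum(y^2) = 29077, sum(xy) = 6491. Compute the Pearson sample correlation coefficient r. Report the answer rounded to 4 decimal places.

0.3220

Numerator: nΣxy − (Σx)(Σy) = 14·6491 − (151)(559) = 6465
Denominator: √[(nΣx²−(Σx)²)(nΣy²−(Σy)²)]
  nΣx²−(Σx)² = 14·1933 − 22801 = 4261;  nΣy²−(Σy)² = 14·29077 − 312481 = 94597
  √(4261·94597) = √403077817 = 20076.7980
r = 6465 / 20076.7980 = 0.3220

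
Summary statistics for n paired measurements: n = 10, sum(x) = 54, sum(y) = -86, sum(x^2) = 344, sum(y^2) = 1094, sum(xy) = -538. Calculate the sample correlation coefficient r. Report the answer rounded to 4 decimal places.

Numerator: nΣxy − (Σx)(Σy) = 10·(-538) − (54)(-86) = -736
Denominator: √[(nΣx²−(Σx)²)(nΣy²−(Σy)²)]
  nΣx²−(Σx)² = 10·344 − 2916 = 524;  nΣy²−(Σy)² = 10·1094 − 7396 = 3544
  √(524·3544) = √1857056 = 1362.7384
r = -736 / 1362.7384 = -0.5401

-0.5401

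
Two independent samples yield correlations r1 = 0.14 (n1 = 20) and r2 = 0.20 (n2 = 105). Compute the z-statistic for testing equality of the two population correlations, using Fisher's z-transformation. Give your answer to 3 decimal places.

Fisher z-transforms: z1 = atanh(0.14) = 0.140926, z2 = atanh(0.20) = 0.202733; difference d = -0.061807
Var(d) = 1/17 + 1/102 = 0.0588235 + 0.0098039 = 0.0686274
z = d/√Var(d) = -0.061807 / √0.0686274 = -0.061807 / 0.261968 = -0.236

-0.236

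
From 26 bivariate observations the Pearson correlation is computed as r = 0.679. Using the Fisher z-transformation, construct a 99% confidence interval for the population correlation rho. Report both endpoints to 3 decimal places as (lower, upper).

(0.282, 0.877)

Fisher z: z_r = atanh(r) = ½·ln((1+0.679)/(1−0.679)) = 0.827256
SE(z) = 1/√(n−3) = 1/√23 = 0.208514
99% ⇒ z* = 2.576; margin = 2.576·0.208514 = 0.537132
CI on z-scale: (0.290124, 1.364388)
Back-transform: tanh(0.290124) = 0.282249, tanh(1.364388) = 0.877407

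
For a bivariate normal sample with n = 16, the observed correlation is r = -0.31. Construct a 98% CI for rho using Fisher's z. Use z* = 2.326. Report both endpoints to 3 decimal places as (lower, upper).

(-0.747, 0.314)

z_r = atanh(-0.31) = -0.320545;  SE = 1/√(n−3) = 1/√13 = 0.277350
z-limits: -0.320545 ± 2.326·0.277350 = -0.320545 ± 0.645116 = [-0.965661, 0.324571]
ρ-limits: (tanh -0.965661, tanh 0.324571) = (-0.747, 0.314)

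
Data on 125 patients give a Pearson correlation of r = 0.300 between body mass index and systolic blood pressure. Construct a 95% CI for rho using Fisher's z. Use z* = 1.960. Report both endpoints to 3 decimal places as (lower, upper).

(0.131, 0.452)

z_r = atanh(0.300) = 0.309520;  SE = 1/√(n−3) = 1/√122 = 0.090536
z-limits: 0.309520 ± 1.960·0.090536 = 0.309520 ± 0.177451 = [0.132069, 0.486971]
ρ-limits: (tanh 0.132069, tanh 0.486971) = (0.131, 0.452)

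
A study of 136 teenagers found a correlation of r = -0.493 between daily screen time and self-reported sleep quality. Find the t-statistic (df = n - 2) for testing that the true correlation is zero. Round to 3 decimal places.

-6.559

t = r·√(n−2) / √(1−r²) with r = -0.493, n = 136
  = -0.493·√134 / √(1 − 0.243049)
  = -0.493·11.575837 / 0.870029
  = -5.706888 / 0.870029 = -6.559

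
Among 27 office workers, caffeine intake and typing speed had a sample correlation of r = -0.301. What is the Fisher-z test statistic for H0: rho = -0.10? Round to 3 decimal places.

z_r = atanh(-0.301) = -0.310619,  z_0 = atanh(-0.10) = -0.100335
SE = 1/√(n−3) = 1/√24 = 0.204124
z = (z_r − z_0)/SE = (-0.310619 − (-0.100335)) / 0.204124 = -0.210284 / 0.204124 = -1.030

-1.030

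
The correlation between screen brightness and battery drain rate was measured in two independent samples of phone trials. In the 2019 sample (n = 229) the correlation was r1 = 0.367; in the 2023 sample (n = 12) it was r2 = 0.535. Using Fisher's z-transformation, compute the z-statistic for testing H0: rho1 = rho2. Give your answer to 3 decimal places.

z1 = atanh(0.367) = 0.384952,  z2 = atanh(0.535) = 0.597124
SE = √(1/(n1−3) + 1/(n2−3)) = √(1/226 + 1/9) = √(0.0044248 + 0.1111111) = √0.1155359 = 0.339906
z = (z1 − z2)/SE = (0.384952 − 0.597124) / 0.339906 = -0.212172 / 0.339906 = -0.624

-0.624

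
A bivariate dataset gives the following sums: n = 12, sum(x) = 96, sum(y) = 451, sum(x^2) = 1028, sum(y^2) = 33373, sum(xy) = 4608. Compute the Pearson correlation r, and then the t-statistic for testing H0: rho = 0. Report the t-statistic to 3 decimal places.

1.749

S_xy = nΣxy − ΣxΣy = 12·4608 − 96·451 = 55296 − 43296 = 12000
S_xx = nΣx² − (Σx)² = 12·1028 − 96² = 12336 − 9216 = 3120
S_yy = nΣy² − (Σy)² = 12·33373 − 451² = 400476 − 203401 = 197075
r = S_xy / √(S_xx·S_yy) = 12000 / √(3120·197075) = 12000 / √614874000 = 12000 / 24796.6530 = 0.4839
t = r·√(n−2)/√(1−r²) = 0.4839·√10 / √(1−0.234159) = 1.530226 / 0.875123 = 1.749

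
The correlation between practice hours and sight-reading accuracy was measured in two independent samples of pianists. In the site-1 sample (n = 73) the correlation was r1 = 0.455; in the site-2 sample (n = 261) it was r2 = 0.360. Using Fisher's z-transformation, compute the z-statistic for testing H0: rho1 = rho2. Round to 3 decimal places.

0.847

Fisher z-transforms: z1 = atanh(0.455) = 0.490988, z2 = atanh(0.360) = 0.376886; difference d = 0.114102
Var(d) = 1/70 + 1/258 = 0.0142857 + 0.0038760 = 0.0181617
z = d/√Var(d) = 0.114102 / √0.0181617 = 0.114102 / 0.134765 = 0.847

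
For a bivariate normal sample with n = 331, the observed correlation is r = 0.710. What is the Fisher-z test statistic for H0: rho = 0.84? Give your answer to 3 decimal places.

z_r = atanh(0.710) = 0.887184,  z_0 = atanh(0.84) = 1.221174
SE = 1/√(n−3) = 1/√328 = 0.055216
z = (z_r − z_0)/SE = (0.887184 − 1.221174) / 0.055216 = -0.333990 / 0.055216 = -6.049

-6.049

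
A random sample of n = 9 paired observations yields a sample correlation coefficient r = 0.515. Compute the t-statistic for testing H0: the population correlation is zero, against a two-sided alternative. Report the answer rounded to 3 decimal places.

1 − r² = 1 − 0.265225 = 0.734775;  √(1−r²) = 0.857190
√(n−2) = √7 = 2.645751
t = r·√(n−2)/√(1−r²) = 0.515 · 2.645751 / 0.857190 = 1.590

1.590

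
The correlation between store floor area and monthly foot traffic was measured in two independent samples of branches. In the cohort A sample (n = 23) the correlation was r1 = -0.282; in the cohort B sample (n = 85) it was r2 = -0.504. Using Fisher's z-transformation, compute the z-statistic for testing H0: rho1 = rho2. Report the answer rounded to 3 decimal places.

z1 = atanh(-0.282) = -0.289854,  z2 = atanh(-0.504) = -0.554654
SE = √(1/(n1−3) + 1/(n2−3)) = √(1/20 + 1/82) = √(0.0500000 + 0.0121951) = √0.0621951 = 0.249389
z = (z1 − z2)/SE = (-0.289854 − (-0.554654)) / 0.249389 = 0.264800 / 0.249389 = 1.062

1.062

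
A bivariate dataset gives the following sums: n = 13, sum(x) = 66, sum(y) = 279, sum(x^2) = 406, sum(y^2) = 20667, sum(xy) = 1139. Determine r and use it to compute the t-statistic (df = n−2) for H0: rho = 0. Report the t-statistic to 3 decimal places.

-0.937

Numerator: nΣxy − (Σx)(Σy) = 13·1139 − (66)(279) = -3607
Denominator: √[(nΣx²−(Σx)²)(nΣy²−(Σy)²)]
  nΣx²−(Σx)² = 13·406 − 4356 = 922;  nΣy²−(Σy)² = 13·20667 − 77841 = 190830
  √(922·190830) = √175945260 = 13264.4359
r = -3607 / 13264.4359 = -0.2719
t = r·√(n−2)/√(1−r²) = -0.2719·√11 / √(1−0.073930) = -0.901790 / 0.962325 = -0.937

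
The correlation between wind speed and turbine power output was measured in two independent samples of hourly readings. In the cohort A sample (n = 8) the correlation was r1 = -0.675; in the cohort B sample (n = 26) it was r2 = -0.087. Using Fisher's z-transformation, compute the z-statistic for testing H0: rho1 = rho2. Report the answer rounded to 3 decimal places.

-1.485

Fisher z-transforms: z1 = atanh(-0.675) = -0.819872, z2 = atanh(-0.087) = -0.087221; difference d = -0.732651
Var(d) = 1/5 + 1/23 = 0.2000000 + 0.0434783 = 0.2434783
z = d/√Var(d) = -0.732651 / √0.2434783 = -0.732651 / 0.493435 = -1.485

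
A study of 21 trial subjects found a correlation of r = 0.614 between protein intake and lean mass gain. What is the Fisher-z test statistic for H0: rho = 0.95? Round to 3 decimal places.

-4.737

Fisher z: atanh(0.614) = 0.715317, atanh(0.95) = 1.831781
z = (z_r − z_0)·√(n−3) = (0.715317 − 1.831781)·√18 = -1.116464 · 4.242641 = -4.737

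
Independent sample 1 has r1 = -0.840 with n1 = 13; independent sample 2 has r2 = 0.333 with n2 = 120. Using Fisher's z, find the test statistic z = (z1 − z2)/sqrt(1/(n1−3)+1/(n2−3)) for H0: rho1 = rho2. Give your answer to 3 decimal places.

z1 = atanh(-0.840) = -1.221174,  z2 = atanh(0.333) = 0.346199
SE = √(1/(n1−3) + 1/(n2−3)) = √(1/10 + 1/117) = √(0.1000000 + 0.0085470) = √0.1085470 = 0.329465
z = (z1 − z2)/SE = (-1.221174 − 0.346199) / 0.329465 = -1.567373 / 0.329465 = -4.757

-4.757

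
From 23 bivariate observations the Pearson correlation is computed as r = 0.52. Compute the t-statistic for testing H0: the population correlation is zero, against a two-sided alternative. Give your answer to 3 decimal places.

t = r·√(n−2) / √(1−r²) with r = 0.52, n = 23
  = 0.52·√21 / √(1 − 0.2704)
  = 0.52·4.582576 / 0.854166
  = 2.382940 / 0.854166 = 2.790

2.790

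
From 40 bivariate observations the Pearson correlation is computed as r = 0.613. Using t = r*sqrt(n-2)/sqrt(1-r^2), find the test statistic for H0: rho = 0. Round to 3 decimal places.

1 − r² = 1 − 0.375769 = 0.624231;  √(1−r²) = 0.790083
√(n−2) = √38 = 6.164414
t = r·√(n−2)/√(1−r²) = 0.613 · 6.164414 / 0.790083 = 4.783

4.783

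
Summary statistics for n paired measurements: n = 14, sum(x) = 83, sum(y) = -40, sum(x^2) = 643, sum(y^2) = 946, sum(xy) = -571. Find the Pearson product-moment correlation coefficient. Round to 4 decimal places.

-0.9423

Numerator: nΣxy − (Σx)(Σy) = 14·(-571) − (83)(-40) = -4674
Denominator: √[(nΣx²−(Σx)²)(nΣy²−(Σy)²)]
  nΣx²−(Σx)² = 14·643 − 6889 = 2113;  nΣy²−(Σy)² = 14·946 − 1600 = 11644
  √(2113·11644) = √24603772 = 4960.2189
r = -4674 / 4960.2189 = -0.9423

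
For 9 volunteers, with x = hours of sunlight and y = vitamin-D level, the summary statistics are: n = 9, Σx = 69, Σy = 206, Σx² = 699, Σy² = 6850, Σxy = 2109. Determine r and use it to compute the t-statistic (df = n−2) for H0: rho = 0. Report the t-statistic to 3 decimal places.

Numerator: nΣxy − (Σx)(Σy) = 9·2109 − (69)(206) = 4767
Denominator: √[(nΣx²−(Σx)²)(nΣy²−(Σy)²)]
  nΣx²−(Σx)² = 9·699 − 4761 = 1530;  nΣy²−(Σy)² = 9·6850 − 42436 = 19214
  √(1530·19214) = √29397420 = 5421.9388
r = 4767 / 5421.9388 = 0.8792
t = r·√(n−2)/√(1−r²) = 0.8792·√7 / √(1−0.772993) = 2.326145 / 0.476453 = 4.882

4.882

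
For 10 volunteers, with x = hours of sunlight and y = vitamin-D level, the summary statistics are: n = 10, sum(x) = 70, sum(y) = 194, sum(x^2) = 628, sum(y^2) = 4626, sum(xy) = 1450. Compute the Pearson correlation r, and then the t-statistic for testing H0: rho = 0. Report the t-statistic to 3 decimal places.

S_xy = nΣxy − ΣxΣy = 10·1450 − 70·194 = 14500 − 13580 = 920
S_xx = nΣx² − (Σx)² = 10·628 − 70² = 6280 − 4900 = 1380
S_yy = nΣy² − (Σy)² = 10·4626 − 194² = 46260 − 37636 = 8624
r = S_xy / √(S_xx·S_yy) = 920 / √(1380·8624) = 920 / √11901120 = 920 / 3449.8000 = 0.2667
t = r·√(n−2)/√(1−r²) = 0.2667·√8 / √(1−0.071129) = 0.754342 / 0.963780 = 0.783

0.783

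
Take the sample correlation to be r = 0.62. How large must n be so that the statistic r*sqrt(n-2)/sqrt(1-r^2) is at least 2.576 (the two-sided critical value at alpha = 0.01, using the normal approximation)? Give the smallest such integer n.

r√(n−2)/√(1−r²) ≥ 2.576  ⇔  n−2 ≥ (2.576)²·(1−r²)/r²
(1−r²)/r² = (1−0.3844)/0.3844 = 1.6015
n ≥ 2 + 6.635776·1.6015 = 2 + 10.6272 = 12.6272
⌈12.6272⌉ = 13

13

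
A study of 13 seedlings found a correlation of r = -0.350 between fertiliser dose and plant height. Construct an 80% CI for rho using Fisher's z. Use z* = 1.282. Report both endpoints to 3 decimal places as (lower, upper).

(-0.647, 0.040)

z_r = atanh(-0.350) = -0.365444;  SE = 1/√(n−3) = 1/√10 = 0.316228
z-limits: -0.365444 ± 1.282·0.316228 = -0.365444 ± 0.405404 = [-0.770848, 0.039960]
ρ-limits: (tanh -0.770848, tanh 0.039960) = (-0.647, 0.040)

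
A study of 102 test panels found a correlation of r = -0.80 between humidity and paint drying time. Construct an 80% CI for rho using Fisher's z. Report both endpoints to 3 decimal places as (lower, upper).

z_r = atanh(-0.80) = -1.098612;  SE = 1/√(n−3) = 1/√99 = 0.100504
z-limits: -1.098612 ± 1.282·0.100504 = -1.098612 ± 0.128846 = [-1.227458, -0.969766]
ρ-limits: (tanh -1.227458, tanh -0.969766) = (-0.842, -0.749)

(-0.842, -0.749)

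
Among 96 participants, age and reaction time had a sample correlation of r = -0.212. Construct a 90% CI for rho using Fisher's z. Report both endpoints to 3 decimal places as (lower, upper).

(-0.368, -0.045)

z_r = atanh(-0.212) = -0.215265;  SE = 1/√(n−3) = 1/√93 = 0.103695
z-limits: -0.215265 ± 1.645·0.103695 = -0.215265 ± 0.170578 = [-0.385843, -0.044687]
ρ-limits: (tanh -0.385843, tanh -0.044687) = (-0.368, -0.045)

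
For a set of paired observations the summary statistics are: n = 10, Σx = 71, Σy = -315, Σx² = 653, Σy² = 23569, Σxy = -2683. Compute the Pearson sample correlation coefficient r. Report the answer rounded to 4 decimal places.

S_xy = nΣxy − ΣxΣy = 10·(-2683) − 71·(-315) = -26830 − (-22365) = -4465
S_xx = nΣx² − (Σx)² = 10·653 − 71² = 6530 − 5041 = 1489
S_yy = nΣy² − (Σy)² = 10·23569 − (-315)² = 235690 − 99225 = 136465
r = S_xy / √(S_xx·S_yy) = -4465 / √(1489·136465) = -4465 / √203196385 = -4465 / 14254.6969 = -0.3132

-0.3132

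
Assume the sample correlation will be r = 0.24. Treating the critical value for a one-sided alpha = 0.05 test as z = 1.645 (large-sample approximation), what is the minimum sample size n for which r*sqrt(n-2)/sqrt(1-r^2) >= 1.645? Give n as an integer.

r√(n−2)/√(1−r²) ≥ 1.645  ⇔  n−2 ≥ (1.645)²·(1−r²)/r²
(1−r²)/r² = (1−0.0576)/0.0576 = 16.3611
n ≥ 2 + 2.706025·16.3611 = 2 + 44.2735 = 46.2735
⌈46.2735⌉ = 47

47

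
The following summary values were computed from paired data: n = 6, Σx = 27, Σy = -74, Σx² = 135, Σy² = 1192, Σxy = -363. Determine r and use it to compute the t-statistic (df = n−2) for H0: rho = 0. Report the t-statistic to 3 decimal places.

S_xy = nΣxy − ΣxΣy = 6·(-363) − 27·(-74) = -2178 − (-1998) = -180
S_xx = nΣx² − (Σx)² = 6·135 − 27² = 810 − 729 = 81
S_yy = nΣy² − (Σy)² = 6·1192 − (-74)² = 7152 − 5476 = 1676
r = S_xy / √(S_xx·S_yy) = -180 / √(81·1676) = -180 / √135756 = -180 / 368.4508 = -0.4885
t = r·√(n−2)/√(1−r²) = -0.4885·√4 / √(1−0.238632) = -0.977000 / 0.872564 = -1.120

-1.120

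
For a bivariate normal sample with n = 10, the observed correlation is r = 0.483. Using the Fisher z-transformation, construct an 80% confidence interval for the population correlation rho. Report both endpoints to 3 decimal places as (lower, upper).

(0.042, 0.766)

z_r = atanh(0.483) = 0.526890;  SE = 1/√(n−3) = 1/√7 = 0.377964
z-limits: 0.526890 ± 1.282·0.377964 = 0.526890 ± 0.484550 = [0.042340, 1.011440]
ρ-limits: (tanh 0.042340, tanh 1.011440) = (0.042, 0.766)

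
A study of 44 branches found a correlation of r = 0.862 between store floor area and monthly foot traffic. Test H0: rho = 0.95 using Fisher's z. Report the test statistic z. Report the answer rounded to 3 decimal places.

-3.398

Fisher z: atanh(0.862) = 1.301076, atanh(0.95) = 1.831781
z = (z_r − z_0)·√(n−3) = (1.301076 − 1.831781)·√41 = -0.530705 · 6.403124 = -3.398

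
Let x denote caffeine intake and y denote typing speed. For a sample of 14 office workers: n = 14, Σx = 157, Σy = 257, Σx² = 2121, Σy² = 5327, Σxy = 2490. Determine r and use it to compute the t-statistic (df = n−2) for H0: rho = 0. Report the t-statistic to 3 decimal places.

Numerator: nΣxy − (Σx)(Σy) = 14·2490 − (157)(257) = -5489
Denominator: √[(nΣx²−(Σx)²)(nΣy²−(Σy)²)]
  nΣx²−(Σx)² = 14·2121 − 24649 = 5045;  nΣy²−(Σy)² = 14·5327 − 66049 = 8529
  √(5045·8529) = √43028805 = 6559.6345
r = -5489 / 6559.6345 = -0.8368
t = r·√(n−2)/√(1−r²) = -0.8368·√12 / √(1−0.700234) = -2.898760 / 0.547509 = -5.294

-5.294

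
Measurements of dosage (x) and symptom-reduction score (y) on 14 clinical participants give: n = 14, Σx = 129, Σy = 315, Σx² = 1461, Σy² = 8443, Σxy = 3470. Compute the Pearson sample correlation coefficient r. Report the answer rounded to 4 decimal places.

S_xy = nΣxy − ΣxΣy = 14·3470 − 129·315 = 48580 − 40635 = 7945
S_xx = nΣx² − (Σx)² = 14·1461 − 129² = 20454 − 16641 = 3813
S_yy = nΣy² − (Σy)² = 14·8443 − 315² = 118202 − 99225 = 18977
r = S_xy / √(S_xx·S_yy) = 7945 / √(3813·18977) = 7945 / √72359301 = 7945 / 8506.4270 = 0.9340

0.9340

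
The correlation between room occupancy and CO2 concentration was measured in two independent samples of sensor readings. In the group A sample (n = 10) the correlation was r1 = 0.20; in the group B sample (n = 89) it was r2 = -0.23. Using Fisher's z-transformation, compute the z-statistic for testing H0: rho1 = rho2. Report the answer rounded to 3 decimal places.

Fisher z-transforms: z1 = atanh(0.20) = 0.202733, z2 = atanh(-0.23) = -0.234189; difference d = 0.436922
Var(d) = 1/7 + 1/86 = 0.1428571 + 0.0116279 = 0.1544850
z = d/√Var(d) = 0.436922 / √0.1544850 = 0.436922 / 0.393046 = 1.112

1.112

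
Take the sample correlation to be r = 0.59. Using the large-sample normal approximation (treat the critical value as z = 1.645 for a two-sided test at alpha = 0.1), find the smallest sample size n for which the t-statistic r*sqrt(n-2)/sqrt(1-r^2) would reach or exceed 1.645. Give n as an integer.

8

Need r·√(n−2)/√(1−r²) ≥ 1.645
√(n−2) ≥ 1.645·√(1−0.3481) / 0.59 = 1.645·0.807403 / 0.59 = 2.2511
n−2 ≥ 5.0675  ⇒  n ≥ 7.0675
Smallest integer n = 8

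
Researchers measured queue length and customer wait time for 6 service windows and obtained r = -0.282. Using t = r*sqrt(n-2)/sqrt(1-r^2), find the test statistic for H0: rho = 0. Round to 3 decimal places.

1 − r² = 1 − 0.079524 = 0.920476;  √(1−r²) = 0.959414
√(n−2) = √4 = 2.000000
t = r·√(n−2)/√(1−r²) = -0.282 · 2.000000 / 0.959414 = -0.588

-0.588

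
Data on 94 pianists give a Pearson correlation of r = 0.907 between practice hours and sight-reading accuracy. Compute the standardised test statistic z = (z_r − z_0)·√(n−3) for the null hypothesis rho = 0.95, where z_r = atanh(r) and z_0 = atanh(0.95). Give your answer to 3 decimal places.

-3.066

z_r = atanh(0.907) = 1.510344,  z_0 = atanh(0.95) = 1.831781
SE = 1/√(n−3) = 1/√91 = 0.104828
z = (z_r − z_0)/SE = (1.510344 − 1.831781) / 0.104828 = -0.321437 / 0.104828 = -3.066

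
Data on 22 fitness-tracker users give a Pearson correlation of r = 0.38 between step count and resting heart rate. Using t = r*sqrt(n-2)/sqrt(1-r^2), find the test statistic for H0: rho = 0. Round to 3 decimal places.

1.837

1 − r² = 1 − 0.1444 = 0.8556;  √(1−r²) = 0.924986
√(n−2) = √20 = 4.472136
t = r·√(n−2)/√(1−r²) = 0.38 · 4.472136 / 0.924986 = 1.837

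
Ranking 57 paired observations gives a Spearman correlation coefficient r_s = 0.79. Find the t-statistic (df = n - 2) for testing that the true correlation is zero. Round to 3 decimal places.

9.556

1 − r_s² = 1 − 0.6241 = 0.3759;  √(1−r_s²) = 0.613107
√(n−2) = √55 = 7.416198
t = r_s·√(n−2)/√(1−r_s²) = 0.79 · 7.416198 / 0.613107 = 9.556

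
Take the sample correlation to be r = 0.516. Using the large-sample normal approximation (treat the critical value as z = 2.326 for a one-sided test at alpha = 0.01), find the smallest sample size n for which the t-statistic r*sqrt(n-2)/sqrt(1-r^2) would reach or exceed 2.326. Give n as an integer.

r√(n−2)/√(1−r²) ≥ 2.326  ⇔  n−2 ≥ (2.326)²·(1−r²)/r²
(1−r²)/r² = (1−0.266256)/0.266256 = 2.7558
n ≥ 2 + 5.410276·2.7558 = 2 + 14.9096 = 16.9096
⌈16.9096⌉ = 17

17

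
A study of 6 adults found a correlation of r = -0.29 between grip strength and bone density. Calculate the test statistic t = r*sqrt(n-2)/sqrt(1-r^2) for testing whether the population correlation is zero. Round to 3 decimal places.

t = r·√(n−2) / √(1−r²) with r = -0.29, n = 6
  = -0.29·√4 / √(1 − 0.0841)
  = -0.29·2.000000 / 0.957027
  = -0.580000 / 0.957027 = -0.606

-0.606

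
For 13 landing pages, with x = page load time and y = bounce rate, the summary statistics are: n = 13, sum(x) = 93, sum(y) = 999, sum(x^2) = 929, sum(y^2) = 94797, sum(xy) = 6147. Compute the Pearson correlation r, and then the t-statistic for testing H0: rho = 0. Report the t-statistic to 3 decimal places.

S_xy = nΣxy − ΣxΣy = 13·6147 − 93·999 = 79911 − 92907 = -12996
S_xx = nΣx² − (Σx)² = 13·929 − 93² = 12077 − 8649 = 3428
S_yy = nΣy² − (Σy)² = 13·94797 − 999² = 1232361 − 998001 = 234360
r = S_xy / √(S_xx·S_yy) = -12996 / √(3428·234360) = -12996 / √803386080 = -12996 / 28344.0660 = -0.4585
t = r·√(n−2)/√(1−r²) = -0.4585·√11 / √(1−0.210222) = -1.520672 / 0.888695 = -1.711

-1.711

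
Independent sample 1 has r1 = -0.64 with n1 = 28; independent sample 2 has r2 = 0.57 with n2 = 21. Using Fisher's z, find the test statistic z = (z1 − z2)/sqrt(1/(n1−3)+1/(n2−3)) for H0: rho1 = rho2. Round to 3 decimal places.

-4.547

Fisher z-transforms: z1 = atanh(-0.64) = -0.758174, z2 = atanh(0.57) = 0.647523; difference d = -1.405697
Var(d) = 1/25 + 1/18 = 0.0400000 + 0.0555556 = 0.0955556
z = d/√Var(d) = -1.405697 / √0.0955556 = -1.405697 / 0.309121 = -4.547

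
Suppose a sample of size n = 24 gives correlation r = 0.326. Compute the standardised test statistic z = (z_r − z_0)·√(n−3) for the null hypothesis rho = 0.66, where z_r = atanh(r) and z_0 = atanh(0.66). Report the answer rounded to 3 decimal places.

Fisher z: atanh(0.326) = 0.338346, atanh(0.66) = 0.792814
z = (z_r − z_0)·√(n−3) = (0.338346 − 0.792814)·√21 = -0.454468 · 4.582576 = -2.083

-2.083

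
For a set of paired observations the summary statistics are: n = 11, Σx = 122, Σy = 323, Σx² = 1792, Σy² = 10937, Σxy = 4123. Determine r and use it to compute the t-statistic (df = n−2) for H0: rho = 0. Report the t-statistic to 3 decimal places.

S_xy = nΣxy − ΣxΣy = 11·4123 − 122·323 = 45353 − 39406 = 5947
S_xx = nΣx² − (Σx)² = 11·1792 − 122² = 19712 − 14884 = 4828
S_yy = nΣy² − (Σy)² = 11·10937 − 323² = 120307 − 104329 = 15978
r = S_xy / √(S_xx·S_yy) = 5947 / √(4828·15978) = 5947 / √77141784 = 5947 / 8783.0396 = 0.6771
t = r·√(n−2)/√(1−r²) = 0.6771·√9 / √(1−0.458464) = 2.031300 / 0.735891 = 2.760

2.760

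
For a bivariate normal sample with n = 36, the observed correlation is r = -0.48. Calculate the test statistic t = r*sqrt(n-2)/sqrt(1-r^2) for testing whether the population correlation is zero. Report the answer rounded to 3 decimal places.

-3.190

t = r·√(n−2) / √(1−r²) with r = -0.48, n = 36
  = -0.48·√34 / √(1 − 0.2304)
  = -0.48·5.830952 / 0.877268
  = -2.798857 / 0.877268 = -3.190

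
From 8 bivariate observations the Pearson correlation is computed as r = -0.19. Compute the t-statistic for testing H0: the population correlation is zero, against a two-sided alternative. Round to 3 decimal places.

1 − r² = 1 − 0.0361 = 0.9639;  √(1−r²) = 0.981784
√(n−2) = √6 = 2.449490
t = r·√(n−2)/√(1−r²) = -0.19 · 2.449490 / 0.981784 = -0.474

-0.474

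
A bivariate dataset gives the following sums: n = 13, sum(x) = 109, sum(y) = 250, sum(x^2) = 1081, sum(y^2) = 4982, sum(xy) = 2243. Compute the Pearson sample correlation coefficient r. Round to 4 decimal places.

S_xy = nΣxy − ΣxΣy = 13·2243 − 109·250 = 29159 − 27250 = 1909
S_xx = nΣx² − (Σx)² = 13·1081 − 109² = 14053 − 11881 = 2172
S_yy = nΣy² − (Σy)² = 13·4982 − 250² = 64766 − 62500 = 2266
r = S_xy / √(S_xx·S_yy) = 1909 / √(2172·2266) = 1909 / √4921752 = 1909 / 2218.5022 = 0.8605

0.8605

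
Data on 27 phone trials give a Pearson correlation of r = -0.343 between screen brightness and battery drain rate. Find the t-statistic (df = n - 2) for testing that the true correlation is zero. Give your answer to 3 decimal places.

-1.826

1 − r² = 1 − 0.117649 = 0.882351;  √(1−r²) = 0.939335
√(n−2) = √25 = 5.000000
t = r·√(n−2)/√(1−r²) = -0.343 · 5.000000 / 0.939335 = -1.826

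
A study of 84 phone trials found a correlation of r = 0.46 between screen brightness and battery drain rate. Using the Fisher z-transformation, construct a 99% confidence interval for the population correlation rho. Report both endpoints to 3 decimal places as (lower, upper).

z_r = atanh(0.46) = 0.497311;  SE = 1/√(n−3) = 1/√81 = 0.111111
z-limits: 0.497311 ± 2.576·0.111111 = 0.497311 ± 0.286222 = [0.211089, 0.783533]
ρ-limits: (tanh 0.211089, tanh 0.783533) = (0.208, 0.655)

(0.208, 0.655)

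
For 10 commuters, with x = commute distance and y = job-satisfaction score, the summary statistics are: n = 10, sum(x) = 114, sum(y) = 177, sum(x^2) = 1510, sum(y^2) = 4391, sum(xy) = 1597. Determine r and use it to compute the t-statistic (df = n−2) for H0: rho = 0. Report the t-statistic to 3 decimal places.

-4.021

Numerator: nΣxy − (Σx)(Σy) = 10·1597 − (114)(177) = -4208
Denominator: √[(nΣx²−(Σx)²)(nΣy²−(Σy)²)]
  nΣx²−(Σx)² = 10·1510 − 12996 = 2104;  nΣy²−(Σy)² = 10·4391 − 31329 = 12581
  √(2104·12581) = √26470424 = 5144.9416
r = -4208 / 5144.9416 = -0.8179
t = r·√(n−2)/√(1−r²) = -0.8179·√8 / √(1−0.668960) = -2.313371 / 0.575361 = -4.021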